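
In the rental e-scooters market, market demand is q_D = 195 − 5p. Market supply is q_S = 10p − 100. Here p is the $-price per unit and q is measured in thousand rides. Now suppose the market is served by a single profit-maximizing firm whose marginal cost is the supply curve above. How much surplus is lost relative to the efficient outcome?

In inverse form: demand p = 39 − 0.2q, supply p = 10 + 0.1q.
Competitive equilibrium: 39 − 0.2q = 10 + 0.1q → q* = 96.6667, p* = 19.6667.
Marginal revenue: MR = 39 − 0.4q. Set MR = MC: 39 − 0.4q = 10 + 0.1q → q_m = 58.
Price p_m = 39 − 0.2·58 = 27.4; MC(q_m) = 10 + 0.1·58 = 15.8.
Competitive q* = 96.6667, so Δq = 38.6667; wedge = 27.4 − 15.8 = 11.6.
DWL = ½ × 38.6667 × 11.6 = $224.27 thousand.

$224.27 thousand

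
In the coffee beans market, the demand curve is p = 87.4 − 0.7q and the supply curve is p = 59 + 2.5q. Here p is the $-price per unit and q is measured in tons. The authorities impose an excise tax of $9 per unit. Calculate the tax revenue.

$54.56

Competitive equilibrium: 87.4 − 0.7q = 59 + 2.5q → q* = 8.875, p* = 81.1875.
With the tax, the buyer price exceeds the seller price by 9: (87.4 − 0.7q) − (59 + 2.5q) = 9 → q' = 6.0625.
Tax revenue = 9 × 6.0625 = $54.56.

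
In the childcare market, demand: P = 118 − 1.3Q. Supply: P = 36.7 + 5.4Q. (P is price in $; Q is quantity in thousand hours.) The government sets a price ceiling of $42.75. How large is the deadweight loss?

$406.38 thousand

Competitive equilibrium: 118 − 1.3Q = 36.7 + 5.4Q → Q* = 12.1343, P* = 102.2254.
At the ceiling P = 42.75, quantity supplied = (42.75 − 36.7)/5.4 = 1.1204.
Willingness to pay at Q' = 1.1204: 118 − 1.3·1.1204 = 116.5435.
ΔQ = 12.1343 − 1.1204 = 11.0139; wedge = 116.5435 − 42.75 = 73.7935.
Welfare loss = ½ × 11.0139 × 73.7935 = $406.38 thousand.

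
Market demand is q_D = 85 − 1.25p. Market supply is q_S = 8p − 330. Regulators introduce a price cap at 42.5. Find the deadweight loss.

165.54

In inverse form: demand p = 68 − 0.8q, supply p = 41.25 + 0.125q.
Competitive equilibrium: 68 − 0.8q = 41.25 + 0.125q → q* = 28.9189, p* = 44.8649.
At the ceiling p = 42.5, quantity supplied = (42.5 − 41.25)/0.125 = 10.
Willingness to pay at q' = 10: 68 − 0.8·10 = 60.
Δq = 28.9189 − 10 = 18.9189; wedge = 60 − 42.5 = 17.5.
The triangle = ½ × 18.9189 × 17.5 = 165.54.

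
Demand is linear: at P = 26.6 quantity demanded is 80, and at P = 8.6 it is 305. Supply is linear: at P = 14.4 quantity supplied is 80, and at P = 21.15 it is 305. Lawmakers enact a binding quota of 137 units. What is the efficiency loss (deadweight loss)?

Demand slope = (8.6 − 26.6)/(305 − 80) = −0.08, so P = 33 − 0.08Q.
Supply slope = (21.15 − 14.4)/(305 − 80) = 0.03, so P = 12 + 0.03Q.
Competitive equilibrium: 33 − 0.08Q = 12 + 0.03Q → Q* = 190.9091, P* = 17.7273.
At Q = 137: demand price = 33 − 0.08·137 = 22.04; supply price = 12 + 0.03·137 = 16.11.
ΔQ = 190.9091 − 137 = 53.9091; wedge = 22.04 − 16.11 = 5.93.
Deadweight loss = ½ × 53.9091 × 5.93 = 159.84.

159.84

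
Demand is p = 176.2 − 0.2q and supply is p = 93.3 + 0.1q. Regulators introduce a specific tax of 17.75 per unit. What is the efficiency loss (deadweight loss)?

Competitive equilibrium: 176.2 − 0.2q = 93.3 + 0.1q → q* = 276.3333, p* = 120.9333.
With the tax, the buyer price exceeds the seller price by 17.75: (176.2 − 0.2q) − (93.3 + 0.1q) = 17.75 → q' = 217.1667.
Δq = 276.3333 − 217.1667 = 59.1666; the wedge equals the tax, 17.75.
Welfare loss = ½ × 59.1666 × 17.75 = 525.10.

525.10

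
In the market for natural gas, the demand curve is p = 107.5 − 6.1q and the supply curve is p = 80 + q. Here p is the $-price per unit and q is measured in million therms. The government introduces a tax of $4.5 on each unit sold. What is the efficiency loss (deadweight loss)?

Competitive equilibrium: 107.5 − 6.1q = 80 + q → q* = 3.8732, p* = 83.8732.
With the tax, the buyer price exceeds the seller price by 4.5: (107.5 − 6.1q) − (80 + q) = 4.5 → q' = 3.2394.
Δq = 3.8732 − 3.2394 = 0.6338; the wedge equals the tax, 4.5.
DWL = ½ × 0.6338 × 4.5 = $1.43 million.

$1.43 million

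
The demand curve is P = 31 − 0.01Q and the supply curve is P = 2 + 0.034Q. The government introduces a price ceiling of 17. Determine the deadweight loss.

1044.71

Competitive equilibrium: 31 − 0.01Q = 2 + 0.034Q → Q* = 659.09091, P* = 24.40909.
At the ceiling P = 17, quantity supplied = (17 − 2)/0.034 = 441.17647.
Willingness to pay at Q' = 441.17647: 31 − 0.01·441.17647 = 26.58824.
ΔQ = 659.09091 − 441.17647 = 217.91444; wedge = 26.58824 − 17 = 9.58824.
Welfare loss = ½ × 217.91444 × 9.58824 = 1044.71.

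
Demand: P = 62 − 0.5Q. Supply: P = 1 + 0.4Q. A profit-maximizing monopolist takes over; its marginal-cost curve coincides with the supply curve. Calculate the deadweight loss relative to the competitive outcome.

263.68

Competitive equilibrium: 62 − 0.5Q = 1 + 0.4Q → Q* = 67.7778, P* = 28.1111.
Marginal revenue: MR = 62 − Q. Set MR = MC: 62 − Q = 1 + 0.4Q → Q_m = 43.5714.
Price P_m = 62 − 0.5·43.5714 = 40.2143; MC(Q_m) = 1 + 0.4·43.5714 = 18.4286.
Competitive Q* = 67.7778, so ΔQ = 24.2064; wedge = 40.2143 − 18.4286 = 21.7857.
Welfare loss = ½ × 24.2064 × 21.7857 = 263.68.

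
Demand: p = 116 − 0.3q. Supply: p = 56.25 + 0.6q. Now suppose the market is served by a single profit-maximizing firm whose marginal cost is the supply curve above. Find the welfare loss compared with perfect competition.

Competitive equilibrium: 116 − 0.3q = 56.25 + 0.6q → q* = 66.3889, p* = 96.0833.
Marginal revenue: MR = 116 − 0.6q. Set MR = MC: 116 − 0.6q = 56.25 + 0.6q → q_m = 49.7917.
Price p_m = 116 − 0.3·49.7917 = 101.0625; MC(q_m) = 56.25 + 0.6·49.7917 = 86.125.
Competitive q* = 66.3889, so Δq = 16.5972; wedge = 101.0625 − 86.125 = 14.9375.
The triangle = ½ × 16.5972 × 14.9375 = 123.96.

123.96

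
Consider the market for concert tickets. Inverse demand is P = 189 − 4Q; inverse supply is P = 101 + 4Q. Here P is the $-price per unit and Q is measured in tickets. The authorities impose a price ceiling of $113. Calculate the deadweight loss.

Competitive equilibrium: 189 − 4Q = 101 + 4Q → Q* = 11, P* = 145.
At the ceiling P = 113, quantity supplied = (113 − 101)/4 = 3.
Willingness to pay at Q' = 3: 189 − 4·3 = 177.
ΔQ = 11 − 3 = 8; wedge = 177 − 113 = 64.
Welfare loss = ½ × 8 × 64 = $256.

$256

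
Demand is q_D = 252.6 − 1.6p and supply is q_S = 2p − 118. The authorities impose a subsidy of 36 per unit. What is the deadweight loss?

In inverse form: demand p = 157.875 − 0.625q, supply p = 59 + 0.5q.
Competitive equilibrium: 157.875 − 0.625q = 59 + 0.5q → q* = 87.8889, p* = 102.9444.
The subsidy lowers effective supply by 36: p = 23 + 0.5q.
New quantity: 157.875 − 0.625q = 23 + 0.5q → q' = 119.8889.
Overproduction Δq = 119.8889 − 87.8889 = 32; wedge = subsidy = 36.
The triangle = ½ × 32 × 36 = 576.

576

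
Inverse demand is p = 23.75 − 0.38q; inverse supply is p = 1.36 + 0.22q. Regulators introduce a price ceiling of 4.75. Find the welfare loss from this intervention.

143.98

Competitive equilibrium: 23.75 − 0.38q = 1.36 + 0.22q → q* = 37.3167, p* = 9.5697.
At the ceiling p = 4.75, quantity supplied = (4.75 − 1.36)/0.22 = 15.4091.
Willingness to pay at q' = 15.4091: 23.75 − 0.38·15.4091 = 17.8945.
Δq = 37.3167 − 15.4091 = 21.9076; wedge = 17.8945 − 4.75 = 13.1445.
Deadweight loss = ½ × 21.9076 × 13.1445 = 143.98.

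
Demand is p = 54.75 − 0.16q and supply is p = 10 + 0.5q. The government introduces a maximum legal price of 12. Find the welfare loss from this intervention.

Competitive equilibrium: 54.75 − 0.16q = 10 + 0.5q → q* = 67.803, p* = 43.9015.
At the ceiling p = 12, quantity supplied = (12 − 10)/0.5 = 4.
Willingness to pay at q' = 4: 54.75 − 0.16·4 = 54.11.
Δq = 67.803 − 4 = 63.803; wedge = 54.11 − 12 = 42.11.
The triangle = ½ × 63.803 × 42.11 = 1343.37.

1343.37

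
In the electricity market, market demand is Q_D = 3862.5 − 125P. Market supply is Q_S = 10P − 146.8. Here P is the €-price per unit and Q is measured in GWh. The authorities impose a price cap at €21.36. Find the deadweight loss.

In inverse form: demand P = 30.9 − 0.008Q, supply P = 14.68 + 0.1Q.
Competitive equilibrium: 30.9 − 0.008Q = 14.68 + 0.1Q → Q* = 150.1852, P* = 29.6985.
At the ceiling P = 21.36, quantity supplied = (21.36 − 14.68)/0.1 = 66.8.
Willingness to pay at Q' = 66.8: 30.9 − 0.008·66.8 = 30.3656.
ΔQ = 150.1852 − 66.8 = 83.3852; wedge = 30.3656 − 21.36 = 9.0056.
Deadweight loss = ½ × 83.3852 × 9.0056 = €375.47.

€375.47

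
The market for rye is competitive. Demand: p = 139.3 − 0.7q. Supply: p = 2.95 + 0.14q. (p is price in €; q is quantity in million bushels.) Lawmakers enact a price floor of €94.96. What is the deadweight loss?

Competitive equilibrium: 139.3 − 0.7q = 2.95 + 0.14q → q* = 162.3214, p* = 25.675.
At the floor p = 94.96, quantity demanded = (139.3 − 94.96)/0.7 = 63.3429.
Sellers' marginal cost at q' = 63.3429: 2.95 + 0.14·63.3429 = 11.818.
Δq = 162.3214 − 63.3429 = 98.9785; wedge = 94.96 − 11.818 = 83.142.
DWL = ½ × 98.9785 × 83.142 = €4114.64 million.

€4114.64 million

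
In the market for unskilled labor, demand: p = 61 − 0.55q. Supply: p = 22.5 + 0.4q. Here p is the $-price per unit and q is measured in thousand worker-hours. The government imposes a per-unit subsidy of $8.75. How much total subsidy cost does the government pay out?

$435.20 thousand

Competitive equilibrium: 61 − 0.55q = 22.5 + 0.4q → q* = 40.5263, p* = 38.7105.
The subsidy lowers effective supply by 8.75: p = 13.75 + 0.4q.
New quantity: 61 − 0.55q = 13.75 + 0.4q → q' = 49.7368.
Total subsidy cost = 8.75 × 49.7368 = $435.20 thousand.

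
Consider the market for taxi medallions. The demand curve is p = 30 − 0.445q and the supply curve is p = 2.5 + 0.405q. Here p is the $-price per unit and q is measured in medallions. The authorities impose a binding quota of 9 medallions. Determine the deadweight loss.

$231.78

Competitive equilibrium: 30 − 0.445q = 2.5 + 0.405q → q* = 32.3529, p* = 15.6029.
At q = 9: demand price = 30 − 0.445·9 = 25.995; supply price = 2.5 + 0.405·9 = 6.145.
Δq = 32.3529 − 9 = 23.3529; wedge = 25.995 − 6.145 = 19.85.
Welfare loss = ½ × 23.3529 × 19.85 = $231.78.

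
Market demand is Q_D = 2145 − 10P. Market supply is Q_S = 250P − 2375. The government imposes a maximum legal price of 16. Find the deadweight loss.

In inverse form: demand P = 214.5 − 0.1Q, supply P = 9.5 + 0.004Q.
Competitive equilibrium: 214.5 − 0.1Q = 9.5 + 0.004Q → Q* = 1971.1538, P* = 17.3846.
At the ceiling P = 16, quantity supplied = (16 − 9.5)/0.004 = 1625.
Willingness to pay at Q' = 1625: 214.5 − 0.1·1625 = 52.
ΔQ = 1971.1538 − 1625 = 346.1538; wedge = 52 − 16 = 36.
Welfare loss = ½ × 346.1538 × 36 = 6230.77.

6230.77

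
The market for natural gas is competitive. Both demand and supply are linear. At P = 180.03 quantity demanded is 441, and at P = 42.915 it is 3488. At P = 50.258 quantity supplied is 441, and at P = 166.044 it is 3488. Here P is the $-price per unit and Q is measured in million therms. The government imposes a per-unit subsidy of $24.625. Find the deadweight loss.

Demand slope = (42.915 − 180.03)/(3488 − 441) = −0.045, so P = 199.875 − 0.045Q.
Supply slope = (166.044 − 50.258)/(3488 − 441) = 0.038, so P = 33.5 + 0.038Q.
Competitive equilibrium: 199.875 − 0.045Q = 33.5 + 0.038Q → Q* = 2004.51807, P* = 109.67169.
The subsidy lowers effective supply by 24.625: P = 8.875 + 0.038Q.
New quantity: 199.875 − 0.045Q = 8.875 + 0.038Q → Q' = 2301.20482.
Overproduction ΔQ = 2301.20482 − 2004.51807 = 296.68675; wedge = subsidy = 24.625.
DWL = ½ × 296.68675 × 24.625 = $3652.96 million.

$3652.96 million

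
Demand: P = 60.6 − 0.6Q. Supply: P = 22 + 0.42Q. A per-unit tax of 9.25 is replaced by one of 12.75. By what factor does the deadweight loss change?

1.900

Competitive equilibrium: 60.6 − 0.6Q = 22 + 0.42Q → Q* = 37.8431, P* = 37.8941.
For a per-unit tax t: ΔQ = t/1.02, so DWL = ½·t·(t/1.02) = t²/2.04.
At t = 9.25: DWL = 41.942. At t = 12.75: DWL = 79.6875.
Ratio = (12.75/9.25)² = 1.900.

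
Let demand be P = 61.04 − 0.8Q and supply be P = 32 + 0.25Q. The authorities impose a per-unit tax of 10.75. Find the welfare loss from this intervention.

55.03

Competitive equilibrium: 61.04 − 0.8Q = 32 + 0.25Q → Q* = 27.6571, P* = 38.9143.
With the tax, the buyer price exceeds the seller price by 10.75: (61.04 − 0.8Q) − (32 + 0.25Q) = 10.75 → Q' = 17.419.
ΔQ = 27.6571 − 17.419 = 10.2381; the wedge equals the tax, 10.75.
The triangle = ½ × 10.2381 × 10.75 = 55.03.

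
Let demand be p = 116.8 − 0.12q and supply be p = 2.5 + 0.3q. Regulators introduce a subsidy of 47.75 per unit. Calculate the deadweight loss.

Competitive equilibrium: 116.8 − 0.12q = 2.5 + 0.3q → q* = 272.1429, p* = 84.1429.
The subsidy lowers effective supply by 47.75: p = 0.3q − 45.25.
New quantity: 116.8 − 0.12q = 0.3q − 45.25 → q' = 385.8333.
Overproduction Δq = 385.8333 − 272.1429 = 113.6904; wedge = subsidy = 47.75.
The triangle = ½ × 113.6904 × 47.75 = 2714.36.

2714.36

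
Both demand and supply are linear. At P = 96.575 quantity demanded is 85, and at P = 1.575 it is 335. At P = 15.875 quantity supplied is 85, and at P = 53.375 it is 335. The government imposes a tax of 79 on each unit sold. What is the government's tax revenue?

6968.40

Demand slope = (1.575 − 96.575)/(335 − 85) = −0.38, so P = 128.875 − 0.38Q.
Supply slope = (53.375 − 15.875)/(335 − 85) = 0.15, so P = 3.125 + 0.15Q.
Competitive equilibrium: 128.875 − 0.38Q = 3.125 + 0.15Q → Q* = 237.26415, P* = 38.71462.
With the tax, the buyer price exceeds the seller price by 79: (128.875 − 0.38Q) − (3.125 + 0.15Q) = 79 → Q' = 88.20755.
Tax revenue = 79 × 88.20755 = 6968.40.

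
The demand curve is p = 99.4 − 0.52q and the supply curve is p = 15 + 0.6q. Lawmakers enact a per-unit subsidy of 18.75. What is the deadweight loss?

156.95

Competitive equilibrium: 99.4 − 0.52q = 15 + 0.6q → q* = 75.3571, p* = 60.2143.
The subsidy lowers effective supply by 18.75: p = 0.6q − 3.75.
New quantity: 99.4 − 0.52q = 0.6q − 3.75 → q' = 92.0982.
Overproduction Δq = 92.0982 − 75.3571 = 16.7411; wedge = subsidy = 18.75.
The triangle = ½ × 16.7411 × 18.75 = 156.95.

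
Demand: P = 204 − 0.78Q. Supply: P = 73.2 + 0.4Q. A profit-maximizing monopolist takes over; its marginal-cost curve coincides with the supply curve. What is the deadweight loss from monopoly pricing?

1148.10

Competitive equilibrium: 204 − 0.78Q = 73.2 + 0.4Q → Q* = 110.8475, P* = 117.539.
Marginal revenue: MR = 204 − 1.56Q. Set MR = MC: 204 − 1.56Q = 73.2 + 0.4Q → Q_m = 66.7347.
Price P_m = 204 − 0.78·66.7347 = 151.9469; MC(Q_m) = 73.2 + 0.4·66.7347 = 99.8939.
Competitive Q* = 110.8475, so ΔQ = 44.1128; wedge = 151.9469 − 99.8939 = 52.053.
DWL = ½ × 44.1128 × 52.053 = 1148.10.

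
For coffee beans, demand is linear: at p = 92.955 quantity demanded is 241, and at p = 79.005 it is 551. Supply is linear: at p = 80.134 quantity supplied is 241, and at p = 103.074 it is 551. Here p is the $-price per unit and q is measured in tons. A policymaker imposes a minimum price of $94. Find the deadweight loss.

$1020.48

Demand slope = (79.005 − 92.955)/(551 − 241) = −0.045, so p = 103.8 − 0.045q.
Supply slope = (103.074 − 80.134)/(551 − 241) = 0.074, so p = 62.3 + 0.074q.
Competitive equilibrium: 103.8 − 0.045q = 62.3 + 0.074q → q* = 348.7395, p* = 88.1067.
At the floor p = 94, quantity demanded = (103.8 − 94)/0.045 = 217.7778.
Sellers' marginal cost at q' = 217.7778: 62.3 + 0.074·217.7778 = 78.4156.
Δq = 348.7395 − 217.7778 = 130.9617; wedge = 94 − 78.4156 = 15.5844.
Deadweight loss = ½ × 130.9617 × 15.5844 = $1020.48.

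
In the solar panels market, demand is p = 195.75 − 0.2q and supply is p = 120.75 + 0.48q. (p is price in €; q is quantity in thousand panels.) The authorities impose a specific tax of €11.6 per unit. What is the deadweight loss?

Competitive equilibrium: 195.75 − 0.2q = 120.75 + 0.48q → q* = 110.2941, p* = 173.6912.
With the tax, the buyer price exceeds the seller price by 11.6: (195.75 − 0.2q) − (120.75 + 0.48q) = 11.6 → q' = 93.2353.
Δq = 110.2941 − 93.2353 = 17.0588; the wedge equals the tax, 11.6.
DWL = ½ × 17.0588 × 11.6 = €98.94 thousand.

€98.94 thousand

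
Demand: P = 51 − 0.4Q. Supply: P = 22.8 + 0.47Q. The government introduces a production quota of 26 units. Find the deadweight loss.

17.89

Competitive equilibrium: 51 − 0.4Q = 22.8 + 0.47Q → Q* = 32.4138, P* = 38.0345.
At Q = 26: demand price = 51 − 0.4·26 = 40.6; supply price = 22.8 + 0.47·26 = 35.02.
ΔQ = 32.4138 − 26 = 6.4138; wedge = 40.6 − 35.02 = 5.58.
DWL = ½ × 6.4138 × 5.58 = 17.89.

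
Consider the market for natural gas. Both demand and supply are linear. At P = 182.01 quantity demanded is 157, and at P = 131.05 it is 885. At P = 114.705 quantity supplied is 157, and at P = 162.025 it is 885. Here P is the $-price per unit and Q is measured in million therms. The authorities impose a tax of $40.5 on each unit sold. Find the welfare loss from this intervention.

$6075 million

Demand slope = (131.05 − 182.01)/(885 − 157) = −0.07, so P = 193 − 0.07Q.
Supply slope = (162.025 − 114.705)/(885 − 157) = 0.065, so P = 104.5 + 0.065Q.
Competitive equilibrium: 193 − 0.07Q = 104.5 + 0.065Q → Q* = 655.5556, P* = 147.1111.
With the tax, the buyer price exceeds the seller price by 40.5: (193 − 0.07Q) − (104.5 + 0.065Q) = 40.5 → Q' = 355.5556.
ΔQ = 655.5556 − 355.5556 = 300; the wedge equals the tax, 40.5.
Welfare loss = ½ × 300 × 40.5 = $6075 million.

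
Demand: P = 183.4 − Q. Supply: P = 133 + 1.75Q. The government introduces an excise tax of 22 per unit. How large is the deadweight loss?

Competitive equilibrium: 183.4 − Q = 133 + 1.75Q → Q* = 18.3273, P* = 165.0727.
With the tax, the buyer price exceeds the seller price by 22: (183.4 − Q) − (133 + 1.75Q) = 22 → Q' = 10.3273.
ΔQ = 18.3273 − 10.3273 = 8; the wedge equals the tax, 22.
Deadweight loss = ½ × 8 × 22 = 88.

88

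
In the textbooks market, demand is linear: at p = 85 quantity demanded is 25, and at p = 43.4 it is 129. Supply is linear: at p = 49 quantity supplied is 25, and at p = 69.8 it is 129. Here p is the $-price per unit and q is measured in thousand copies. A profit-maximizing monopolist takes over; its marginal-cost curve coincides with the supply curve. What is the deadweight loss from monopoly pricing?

Demand slope = (43.4 − 85)/(129 − 25) = −0.4, so p = 95 − 0.4q.
Supply slope = (69.8 − 49)/(129 − 25) = 0.2, so p = 44 + 0.2q.
Competitive equilibrium: 95 − 0.4q = 44 + 0.2q → q* = 85, p* = 61.
Marginal revenue: MR = 95 − 0.8q. Set MR = MC: 95 − 0.8q = 44 + 0.2q → q_m = 51.
Price p_m = 95 − 0.4·51 = 74.6; MC(q_m) = 44 + 0.2·51 = 54.2.
Competitive q* = 85, so Δq = 34; wedge = 74.6 − 54.2 = 20.4.
Welfare loss = ½ × 34 × 20.4 = $346.80 thousand.

$346.80 thousand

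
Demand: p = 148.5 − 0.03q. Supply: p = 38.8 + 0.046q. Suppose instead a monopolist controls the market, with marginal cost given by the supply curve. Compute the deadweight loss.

6341.62

Competitive equilibrium: 148.5 − 0.03q = 38.8 + 0.046q → q* = 1443.42105, p* = 105.19737.
Marginal revenue: MR = 148.5 − 0.06q. Set MR = MC: 148.5 − 0.06q = 38.8 + 0.046q → q_m = 1034.90566.
Price p_m = 148.5 − 0.03·1034.90566 = 117.45283; MC(q_m) = 38.8 + 0.046·1034.90566 = 86.40566.
Competitive q* = 1443.42105, so Δq = 408.51539; wedge = 117.45283 − 86.40566 = 31.04717.
Deadweight loss = ½ × 408.51539 × 31.04717 = 6341.62.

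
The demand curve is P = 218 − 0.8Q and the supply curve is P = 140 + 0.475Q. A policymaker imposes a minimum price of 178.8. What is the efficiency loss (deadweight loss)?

94.52

Competitive equilibrium: 218 − 0.8Q = 140 + 0.475Q → Q* = 61.1765, P* = 169.0588.
At the floor P = 178.8, quantity demanded = (218 − 178.8)/0.8 = 49.
Sellers' marginal cost at Q' = 49: 140 + 0.475·49 = 163.275.
ΔQ = 61.1765 − 49 = 12.1765; wedge = 178.8 − 163.275 = 15.525.
The triangle = ½ × 12.1765 × 15.525 = 94.52.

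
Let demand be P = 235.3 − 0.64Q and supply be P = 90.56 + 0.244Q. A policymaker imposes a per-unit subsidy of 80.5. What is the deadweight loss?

3665.30

Competitive equilibrium: 235.3 − 0.64Q = 90.56 + 0.244Q → Q* = 163.733, P* = 130.5109.
The subsidy lowers effective supply by 80.5: P = 10.06 + 0.244Q.
New quantity: 235.3 − 0.64Q = 10.06 + 0.244Q → Q' = 254.7964.
Overproduction ΔQ = 254.7964 − 163.733 = 91.0634; wedge = subsidy = 80.5.
The triangle = ½ × 91.0634 × 80.5 = 3665.30.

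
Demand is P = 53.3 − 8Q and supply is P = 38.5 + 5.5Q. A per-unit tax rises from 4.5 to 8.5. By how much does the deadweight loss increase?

1.93

Competitive equilibrium: 53.3 − 8Q = 38.5 + 5.5Q → Q* = 1.0963, P* = 44.5296.
For a per-unit tax t: ΔQ = t/13.5, so DWL = ½·t·(t/13.5) = t²/27.
At t = 4.5: DWL = 0.75. At t = 8.5: DWL = 2.676.
Increase = 2.676 − 0.75 = 1.93.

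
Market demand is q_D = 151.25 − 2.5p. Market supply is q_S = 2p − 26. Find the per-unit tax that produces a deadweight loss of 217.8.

19.8

In inverse form: demand p = 60.5 − 0.4q, supply p = 13 + 0.5q.
Competitive equilibrium: 60.5 − 0.4q = 13 + 0.5q → q* = 52.7778, p* = 39.3889.
A tax t gives Δq = t/0.9 and wedge t, so DWL = t²/1.8.
t²/1.8 = 217.8 → t² = 392.04 → t = 19.8.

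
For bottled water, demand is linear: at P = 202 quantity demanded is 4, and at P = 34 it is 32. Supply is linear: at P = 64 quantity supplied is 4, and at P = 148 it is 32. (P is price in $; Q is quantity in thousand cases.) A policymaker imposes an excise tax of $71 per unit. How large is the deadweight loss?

Demand slope = (34 − 202)/(32 − 4) = −6, so P = 226 − 6Q.
Supply slope = (148 − 64)/(32 − 4) = 3, so P = 52 + 3Q.
Competitive equilibrium: 226 − 6Q = 52 + 3Q → Q* = 19.3333, P* = 110.
With the tax, the buyer price exceeds the seller price by 71: (226 − 6Q) − (52 + 3Q) = 71 → Q' = 11.4444.
ΔQ = 19.3333 − 11.4444 = 7.8889; the wedge equals the tax, 71.
The triangle = ½ × 7.8889 × 71 = $280.06 thousand.

$280.06 thousand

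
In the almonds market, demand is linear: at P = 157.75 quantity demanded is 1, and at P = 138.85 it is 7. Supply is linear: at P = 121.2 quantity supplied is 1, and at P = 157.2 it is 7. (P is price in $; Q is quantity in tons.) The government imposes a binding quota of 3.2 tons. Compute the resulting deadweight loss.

Demand slope = (138.85 − 157.75)/(7 − 1) = −3.15, so P = 160.9 − 3.15Q.
Supply slope = (157.2 − 121.2)/(7 − 1) = 6, so P = 115.2 + 6Q.
Competitive equilibrium: 160.9 − 3.15Q = 115.2 + 6Q → Q* = 4.9945, P* = 145.1672.
At Q = 3.2: demand price = 160.9 − 3.15·3.2 = 150.82; supply price = 115.2 + 6·3.2 = 134.4.
ΔQ = 4.9945 − 3.2 = 1.7945; wedge = 150.82 − 134.4 = 16.42.
Deadweight loss = ½ × 1.7945 × 16.42 = $14.73.

$14.73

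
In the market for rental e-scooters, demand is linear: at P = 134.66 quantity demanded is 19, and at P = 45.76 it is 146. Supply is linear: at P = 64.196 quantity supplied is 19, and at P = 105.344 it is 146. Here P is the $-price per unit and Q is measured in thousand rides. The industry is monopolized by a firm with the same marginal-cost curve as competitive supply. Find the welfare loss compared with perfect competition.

Demand slope = (45.76 − 134.66)/(146 − 19) = −0.7, so P = 147.96 − 0.7Q.
Supply slope = (105.344 − 64.196)/(146 − 19) = 0.324, so P = 58.04 + 0.324Q.
Competitive equilibrium: 147.96 − 0.7Q = 58.04 + 0.324Q → Q* = 87.8125, P* = 86.4913.
Marginal revenue: MR = 147.96 − 1.4Q. Set MR = MC: 147.96 − 1.4Q = 58.04 + 0.324Q → Q_m = 52.1578.
Price P_m = 147.96 − 0.7·52.1578 = 111.4495; MC(Q_m) = 58.04 + 0.324·52.1578 = 74.9391.
Competitive Q* = 87.8125, so ΔQ = 35.6547; wedge = 111.4495 − 74.9391 = 36.5104.
The triangle = ½ × 35.6547 × 36.5104 = $650.88 thousand.

$650.88 thousand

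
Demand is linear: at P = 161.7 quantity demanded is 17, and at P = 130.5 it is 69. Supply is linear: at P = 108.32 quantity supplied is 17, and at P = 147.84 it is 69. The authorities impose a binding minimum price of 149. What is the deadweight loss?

Demand slope = (130.5 − 161.7)/(69 − 17) = −0.6, so P = 171.9 − 0.6Q.
Supply slope = (147.84 − 108.32)/(69 − 17) = 0.76, so P = 95.4 + 0.76Q.
Competitive equilibrium: 171.9 − 0.6Q = 95.4 + 0.76Q → Q* = 56.25, P* = 138.15.
At the floor P = 149, quantity demanded = (171.9 − 149)/0.6 = 38.1667.
Sellers' marginal cost at Q' = 38.1667: 95.4 + 0.76·38.1667 = 124.4067.
ΔQ = 56.25 − 38.1667 = 18.0833; wedge = 149 − 124.4067 = 24.5933.
Deadweight loss = ½ × 18.0833 × 24.5933 = 222.36.

222.36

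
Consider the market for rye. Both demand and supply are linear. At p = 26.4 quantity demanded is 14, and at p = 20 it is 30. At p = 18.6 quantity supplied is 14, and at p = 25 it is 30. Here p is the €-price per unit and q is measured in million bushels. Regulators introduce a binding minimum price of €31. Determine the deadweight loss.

€180.625 million

Demand slope = (20 − 26.4)/(30 − 14) = −0.4, so p = 32 − 0.4q.
Supply slope = (25 − 18.6)/(30 − 14) = 0.4, so p = 13 + 0.4q.
Competitive equilibrium: 32 − 0.4q = 13 + 0.4q → q* = 23.75, p* = 22.5.
At the floor p = 31, quantity demanded = (32 − 31)/0.4 = 2.5.
Sellers' marginal cost at q' = 2.5: 13 + 0.4·2.5 = 14.
Δq = 23.75 − 2.5 = 21.25; wedge = 31 − 14 = 17.
The triangle = ½ × 21.25 × 17 = €180.625 million.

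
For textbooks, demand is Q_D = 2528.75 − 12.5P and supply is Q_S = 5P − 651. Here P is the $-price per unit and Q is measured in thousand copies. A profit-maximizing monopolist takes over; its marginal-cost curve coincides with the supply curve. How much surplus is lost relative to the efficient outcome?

$458.41 thousand

In inverse form: demand P = 202.3 − 0.08Q, supply P = 130.2 + 0.2Q.
Competitive equilibrium: 202.3 − 0.08Q = 130.2 + 0.2Q → Q* = 257.5, P* = 181.7.
Marginal revenue: MR = 202.3 − 0.16Q. Set MR = MC: 202.3 − 0.16Q = 130.2 + 0.2Q → Q_m = 200.2778.
Price P_m = 202.3 − 0.08·200.2778 = 186.2778; MC(Q_m) = 130.2 + 0.2·200.2778 = 170.2556.
Competitive Q* = 257.5, so ΔQ = 57.2222; wedge = 186.2778 − 170.2556 = 16.0222.
The triangle = ½ × 57.2222 × 16.0222 = $458.41 thousand.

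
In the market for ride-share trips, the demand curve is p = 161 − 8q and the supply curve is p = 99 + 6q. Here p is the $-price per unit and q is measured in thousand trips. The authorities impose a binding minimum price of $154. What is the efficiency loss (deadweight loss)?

Competitive equilibrium: 161 − 8q = 99 + 6q → q* = 4.4286, p* = 125.5714.
At the floor p = 154, quantity demanded = (161 − 154)/8 = 0.875.
Sellers' marginal cost at q' = 0.875: 99 + 6·0.875 = 104.25.
Δq = 4.4286 − 0.875 = 3.5536; wedge = 154 − 104.25 = 49.75.
Deadweight loss = ½ × 3.5536 × 49.75 = $88.40 thousand.

$88.40 thousand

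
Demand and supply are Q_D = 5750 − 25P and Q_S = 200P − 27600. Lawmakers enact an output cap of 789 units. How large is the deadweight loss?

In inverse form: demand P = 230 − 0.04Q, supply P = 138 + 0.005Q.
Competitive equilibrium: 230 − 0.04Q = 138 + 0.005Q → Q* = 2044.4444, P* = 148.2222.
At Q = 789: demand price = 230 − 0.04·789 = 198.44; supply price = 138 + 0.005·789 = 141.945.
ΔQ = 2044.4444 − 789 = 1255.4444; wedge = 198.44 − 141.945 = 56.495.
Deadweight loss = ½ × 1255.4444 × 56.495 = 35463.17.

35463.17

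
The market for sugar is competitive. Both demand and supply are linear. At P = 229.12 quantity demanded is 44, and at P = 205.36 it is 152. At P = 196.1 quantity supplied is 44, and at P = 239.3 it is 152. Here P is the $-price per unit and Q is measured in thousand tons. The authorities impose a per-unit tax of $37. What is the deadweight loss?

Demand slope = (205.36 − 229.12)/(152 − 44) = −0.22, so P = 238.8 − 0.22Q.
Supply slope = (239.3 − 196.1)/(152 − 44) = 0.4, so P = 178.5 + 0.4Q.
Competitive equilibrium: 238.8 − 0.22Q = 178.5 + 0.4Q → Q* = 97.2581, P* = 217.4032.
With the tax, the buyer price exceeds the seller price by 37: (238.8 − 0.22Q) − (178.5 + 0.4Q) = 37 → Q' = 37.5806.
ΔQ = 97.2581 − 37.5806 = 59.6775; the wedge equals the tax, 37.
Welfare loss = ½ × 59.6775 × 37 = $1104.03 thousand.

$1104.03 thousand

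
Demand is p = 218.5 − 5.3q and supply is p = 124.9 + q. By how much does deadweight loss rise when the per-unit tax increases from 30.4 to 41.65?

64.33

Competitive equilibrium: 218.5 − 5.3q = 124.9 + q → q* = 14.8571, p* = 139.7571.
For a per-unit tax t: Δq = t/6.3, so DWL = ½·t·(t/6.3) = t²/12.6.
At t = 30.4: DWL = 73.346. At t = 41.65: DWL = 137.676.
Increase = 137.676 − 73.346 = 64.33.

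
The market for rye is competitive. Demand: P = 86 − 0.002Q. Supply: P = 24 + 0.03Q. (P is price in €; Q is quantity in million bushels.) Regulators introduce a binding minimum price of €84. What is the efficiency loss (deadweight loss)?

Competitive equilibrium: 86 − 0.002Q = 24 + 0.03Q → Q* = 1937.5, P* = 82.125.
At the floor P = 84, quantity demanded = (86 − 84)/0.002 = 1000.
Sellers' marginal cost at Q' = 1000: 24 + 0.03·1000 = 54.
ΔQ = 1937.5 − 1000 = 937.5; wedge = 84 − 54 = 30.
The triangle = ½ × 937.5 × 30 = €14062.50 million.

€14062.50 million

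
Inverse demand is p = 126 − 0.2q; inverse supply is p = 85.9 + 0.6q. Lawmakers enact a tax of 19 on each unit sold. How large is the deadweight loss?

Competitive equilibrium: 126 − 0.2q = 85.9 + 0.6q → q* = 50.125, p* = 115.975.
With the tax, the buyer price exceeds the seller price by 19: (126 − 0.2q) − (85.9 + 0.6q) = 19 → q' = 26.375.
Δq = 50.125 − 26.375 = 23.75; the wedge equals the tax, 19.
Deadweight loss = ½ × 23.75 × 19 = 225.625.

225.625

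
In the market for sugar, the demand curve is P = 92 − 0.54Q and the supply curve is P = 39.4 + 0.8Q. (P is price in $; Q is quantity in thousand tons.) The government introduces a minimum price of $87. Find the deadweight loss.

Competitive equilibrium: 92 − 0.54Q = 39.4 + 0.8Q → Q* = 39.2537, P* = 70.803.
At the floor P = 87, quantity demanded = (92 − 87)/0.54 = 9.2593.
Sellers' marginal cost at Q' = 9.2593: 39.4 + 0.8·9.2593 = 46.8074.
ΔQ = 39.2537 − 9.2593 = 29.9944; wedge = 87 − 46.8074 = 40.1926.
Welfare loss = ½ × 29.9944 × 40.1926 = $602.78 thousand.

$602.78 thousand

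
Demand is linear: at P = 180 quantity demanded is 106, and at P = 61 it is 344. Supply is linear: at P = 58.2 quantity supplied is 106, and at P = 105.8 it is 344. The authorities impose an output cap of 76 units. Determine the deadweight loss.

Demand slope = (61 − 180)/(344 − 106) = −0.5, so P = 233 − 0.5Q.
Supply slope = (105.8 − 58.2)/(344 − 106) = 0.2, so P = 37 + 0.2Q.
Competitive equilibrium: 233 − 0.5Q = 37 + 0.2Q → Q* = 280, P* = 93.
At Q = 76: demand price = 233 − 0.5·76 = 195; supply price = 37 + 0.2·76 = 52.2.
ΔQ = 280 − 76 = 204; wedge = 195 − 52.2 = 142.8.
Deadweight loss = ½ × 204 × 142.8 = 14565.60.

14565.60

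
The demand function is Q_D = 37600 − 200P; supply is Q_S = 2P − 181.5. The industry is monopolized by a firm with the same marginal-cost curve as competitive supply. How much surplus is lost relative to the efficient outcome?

0.90

In inverse form: demand P = 188 − 0.005Q, supply P = 90.75 + 0.5Q.
Competitive equilibrium: 188 − 0.005Q = 90.75 + 0.5Q → Q* = 192.5743, P* = 187.0371.
Marginal revenue: MR = 188 − 0.01Q. Set MR = MC: 188 − 0.01Q = 90.75 + 0.5Q → Q_m = 190.6863.
Price P_m = 188 − 0.005·190.6863 = 187.0466; MC(Q_m) = 90.75 + 0.5·190.6863 = 186.0932.
Competitive Q* = 192.5743, so ΔQ = 1.888; wedge = 187.0466 − 186.0932 = 0.9534.
Deadweight loss = ½ × 1.888 × 0.9534 = 0.90.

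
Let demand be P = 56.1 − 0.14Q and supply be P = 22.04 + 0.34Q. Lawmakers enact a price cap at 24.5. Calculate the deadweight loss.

Competitive equilibrium: 56.1 − 0.14Q = 22.04 + 0.34Q → Q* = 70.9583, P* = 46.1658.
At the ceiling P = 24.5, quantity supplied = (24.5 − 22.04)/0.34 = 7.2353.
Willingness to pay at Q' = 7.2353: 56.1 − 0.14·7.2353 = 55.0871.
ΔQ = 70.9583 − 7.2353 = 63.723; wedge = 55.0871 − 24.5 = 30.5871.
Welfare loss = ½ × 63.723 × 30.5871 = 974.55.

974.55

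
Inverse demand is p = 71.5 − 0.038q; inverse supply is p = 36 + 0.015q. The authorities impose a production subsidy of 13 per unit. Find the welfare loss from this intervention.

Competitive equilibrium: 71.5 − 0.038q = 36 + 0.015q → q* = 669.8113, p* = 46.0472.
The subsidy lowers effective supply by 13: p = 23 + 0.015q.
New quantity: 71.5 − 0.038q = 23 + 0.015q → q' = 915.0943.
Overproduction Δq = 915.0943 − 669.8113 = 245.283; wedge = subsidy = 13.
Welfare loss = ½ × 245.283 × 13 = 1594.34.

1594.34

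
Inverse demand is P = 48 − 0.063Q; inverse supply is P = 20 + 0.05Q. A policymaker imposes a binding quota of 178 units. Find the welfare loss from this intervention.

275.17

Competitive equilibrium: 48 − 0.063Q = 20 + 0.05Q → Q* = 247.7876, P* = 32.3894.
At Q = 178: demand price = 48 − 0.063·178 = 36.786; supply price = 20 + 0.05·178 = 28.9.
ΔQ = 247.7876 − 178 = 69.7876; wedge = 36.786 − 28.9 = 7.886.
Welfare loss = ½ × 69.7876 × 7.886 = 275.17.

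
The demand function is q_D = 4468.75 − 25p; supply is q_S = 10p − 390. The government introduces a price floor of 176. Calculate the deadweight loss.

60473.27

In inverse form: demand p = 178.75 − 0.04q, supply p = 39 + 0.1q.
Competitive equilibrium: 178.75 − 0.04q = 39 + 0.1q → q* = 998.2143, p* = 138.8214.
At the floor p = 176, quantity demanded = (178.75 − 176)/0.04 = 68.75.
Sellers' marginal cost at q' = 68.75: 39 + 0.1·68.75 = 45.875.
Δq = 998.2143 − 68.75 = 929.4643; wedge = 176 − 45.875 = 130.125.
The triangle = ½ × 929.4643 × 130.125 = 60473.27.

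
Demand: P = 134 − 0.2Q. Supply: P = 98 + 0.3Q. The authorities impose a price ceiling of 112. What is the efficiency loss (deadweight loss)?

160.44

Competitive equilibrium: 134 − 0.2Q = 98 + 0.3Q → Q* = 72, P* = 119.6.
At the ceiling P = 112, quantity supplied = (112 − 98)/0.3 = 46.6667.
Willingness to pay at Q' = 46.6667: 134 − 0.2·46.6667 = 124.6667.
ΔQ = 72 − 46.6667 = 25.3333; wedge = 124.6667 − 112 = 12.6667.
Welfare loss = ½ × 25.3333 × 12.6667 = 160.44.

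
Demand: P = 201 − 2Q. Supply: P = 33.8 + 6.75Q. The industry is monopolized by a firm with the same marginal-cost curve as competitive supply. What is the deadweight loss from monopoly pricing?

Competitive equilibrium: 201 − 2Q = 33.8 + 6.75Q → Q* = 19.1086, P* = 162.7829.
Marginal revenue: MR = 201 − 4Q. Set MR = MC: 201 − 4Q = 33.8 + 6.75Q → Q_m = 15.5535.
Price P_m = 201 − 2·15.5535 = 169.893; MC(Q_m) = 33.8 + 6.75·15.5535 = 138.7861.
Competitive Q* = 19.1086, so ΔQ = 3.5551; wedge = 169.893 − 138.7861 = 31.1069.
Welfare loss = ½ × 3.5551 × 31.1069 = 55.29.

55.29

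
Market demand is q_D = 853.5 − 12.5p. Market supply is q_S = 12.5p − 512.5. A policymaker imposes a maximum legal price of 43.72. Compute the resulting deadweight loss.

1490.58

In inverse form: demand p = 68.28 − 0.08q, supply p = 41 + 0.08q.
Competitive equilibrium: 68.28 − 0.08q = 41 + 0.08q → q* = 170.5, p* = 54.64.
At the ceiling p = 43.72, quantity supplied = (43.72 − 41)/0.08 = 34.
Willingness to pay at q' = 34: 68.28 − 0.08·34 = 65.56.
Δq = 170.5 − 34 = 136.5; wedge = 65.56 − 43.72 = 21.84.
Welfare loss = ½ × 136.5 × 21.84 = 1490.58.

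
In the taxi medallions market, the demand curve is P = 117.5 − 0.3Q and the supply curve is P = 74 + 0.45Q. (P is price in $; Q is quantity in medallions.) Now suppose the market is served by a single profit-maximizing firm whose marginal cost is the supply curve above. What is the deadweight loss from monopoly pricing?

Competitive equilibrium: 117.5 − 0.3Q = 74 + 0.45Q → Q* = 58, P* = 100.1.
Marginal revenue: MR = 117.5 − 0.6Q. Set MR = MC: 117.5 − 0.6Q = 74 + 0.45Q → Q_m = 41.4286.
Price P_m = 117.5 − 0.3·41.4286 = 105.0714; MC(Q_m) = 74 + 0.45·41.4286 = 92.6429.
Competitive Q* = 58, so ΔQ = 16.5714; wedge = 105.0714 − 92.6429 = 12.4285.
The triangle = ½ × 16.5714 × 12.4285 = $102.98.

$102.98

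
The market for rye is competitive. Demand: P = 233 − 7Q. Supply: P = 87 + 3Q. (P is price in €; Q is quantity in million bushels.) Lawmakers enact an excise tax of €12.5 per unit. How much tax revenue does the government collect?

€166.875 million

Competitive equilibrium: 233 − 7Q = 87 + 3Q → Q* = 14.6, P* = 130.8.
With the tax, the buyer price exceeds the seller price by 12.5: (233 − 7Q) − (87 + 3Q) = 12.5 → Q' = 13.35.
Tax revenue = 12.5 × 13.35 = €166.875 million.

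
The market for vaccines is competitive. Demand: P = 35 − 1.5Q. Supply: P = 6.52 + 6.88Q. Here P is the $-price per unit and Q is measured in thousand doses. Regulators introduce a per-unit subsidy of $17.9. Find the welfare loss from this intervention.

Competitive equilibrium: 35 − 1.5Q = 6.52 + 6.88Q → Q* = 3.3986, P* = 29.9021.
The subsidy lowers effective supply by 17.9: P = 6.88Q − 11.38.
New quantity: 35 − 1.5Q = 6.88Q − 11.38 → Q' = 5.5346.
Overproduction ΔQ = 5.5346 − 3.3986 = 2.136; wedge = subsidy = 17.9.
The triangle = ½ × 2.136 × 17.9 = $19.12 thousand.

$19.12 thousand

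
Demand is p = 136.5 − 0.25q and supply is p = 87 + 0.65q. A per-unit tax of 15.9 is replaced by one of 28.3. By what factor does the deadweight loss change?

3.168

Competitive equilibrium: 136.5 − 0.25q = 87 + 0.65q → q* = 55, p* = 122.75.
For a per-unit tax t: Δq = t/0.9, so DWL = ½·t·(t/0.9) = t²/1.8.
At t = 15.9: DWL = 140.45. At t = 28.3: DWL = 444.939.
Ratio = (28.3/15.9)² = 3.168.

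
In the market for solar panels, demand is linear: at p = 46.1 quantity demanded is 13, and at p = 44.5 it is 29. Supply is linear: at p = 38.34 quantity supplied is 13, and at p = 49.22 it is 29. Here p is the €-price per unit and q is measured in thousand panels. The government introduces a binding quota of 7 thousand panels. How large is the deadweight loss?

Demand slope = (44.5 − 46.1)/(29 − 13) = −0.1, so p = 47.4 − 0.1q.
Supply slope = (49.22 − 38.34)/(29 − 13) = 0.68, so p = 29.5 + 0.68q.
Competitive equilibrium: 47.4 − 0.1q = 29.5 + 0.68q → q* = 22.9487, p* = 45.1051.
At q = 7: demand price = 47.4 − 0.1·7 = 46.7; supply price = 29.5 + 0.68·7 = 34.26.
Δq = 22.9487 − 7 = 15.9487; wedge = 46.7 − 34.26 = 12.44.
Welfare loss = ½ × 15.9487 × 12.44 = €99.20 thousand.

€99.20 thousand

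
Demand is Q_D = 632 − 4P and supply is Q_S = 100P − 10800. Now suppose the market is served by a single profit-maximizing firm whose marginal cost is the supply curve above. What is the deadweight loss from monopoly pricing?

1155.25

In inverse form: demand P = 158 − 0.25Q, supply P = 108 + 0.01Q.
Competitive equilibrium: 158 − 0.25Q = 108 + 0.01Q → Q* = 192.3077, P* = 109.9231.
Marginal revenue: MR = 158 − 0.5Q. Set MR = MC: 158 − 0.5Q = 108 + 0.01Q → Q_m = 98.0392.
Price P_m = 158 − 0.25·98.0392 = 133.4902; MC(Q_m) = 108 + 0.01·98.0392 = 108.9804.
Competitive Q* = 192.3077, so ΔQ = 94.2685; wedge = 133.4902 − 108.9804 = 24.5098.
Deadweight loss = ½ × 94.2685 × 24.5098 = 1155.25.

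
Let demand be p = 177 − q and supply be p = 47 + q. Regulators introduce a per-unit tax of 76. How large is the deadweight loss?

Competitive equilibrium: 177 − q = 47 + q → q* = 65, p* = 112.
With the tax, the buyer price exceeds the seller price by 76: (177 − q) − (47 + q) = 76 → q' = 27.
Δq = 65 − 27 = 38; the wedge equals the tax, 76.
Welfare loss = ½ × 38 × 76 = 1444.

1444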